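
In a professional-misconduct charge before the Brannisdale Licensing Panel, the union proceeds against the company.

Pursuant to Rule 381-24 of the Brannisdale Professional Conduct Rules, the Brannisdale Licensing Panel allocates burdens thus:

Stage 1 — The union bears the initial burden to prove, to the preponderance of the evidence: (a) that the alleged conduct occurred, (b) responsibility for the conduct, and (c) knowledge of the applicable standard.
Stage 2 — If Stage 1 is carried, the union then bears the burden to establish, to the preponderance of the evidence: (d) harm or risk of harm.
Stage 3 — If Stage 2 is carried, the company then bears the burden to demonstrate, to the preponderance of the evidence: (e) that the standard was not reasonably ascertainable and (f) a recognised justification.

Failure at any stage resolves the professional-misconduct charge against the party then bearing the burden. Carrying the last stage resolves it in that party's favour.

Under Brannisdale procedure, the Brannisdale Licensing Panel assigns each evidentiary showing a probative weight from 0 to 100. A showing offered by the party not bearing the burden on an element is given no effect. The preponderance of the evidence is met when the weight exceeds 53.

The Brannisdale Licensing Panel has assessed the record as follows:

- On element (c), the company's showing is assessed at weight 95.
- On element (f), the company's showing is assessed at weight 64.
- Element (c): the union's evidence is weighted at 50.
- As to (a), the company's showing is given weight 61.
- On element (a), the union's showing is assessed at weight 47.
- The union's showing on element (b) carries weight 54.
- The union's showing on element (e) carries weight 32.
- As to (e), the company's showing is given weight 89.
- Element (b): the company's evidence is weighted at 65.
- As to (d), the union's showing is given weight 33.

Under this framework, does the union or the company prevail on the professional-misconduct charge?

company

Stage 1 — burden on union; standard: the preponderance of the evidence (weight exceeds 53).
    (a): 47 (company's 61 disregarded) ≤ 53 [not met]
    (b): 54 (company's 65 disregarded) > 53 [met]
    (c): 50 (company's 95 disregarded) ≤ 53 [not met]
  Stage 1 not carried; the union fails its burden.
The company prevails.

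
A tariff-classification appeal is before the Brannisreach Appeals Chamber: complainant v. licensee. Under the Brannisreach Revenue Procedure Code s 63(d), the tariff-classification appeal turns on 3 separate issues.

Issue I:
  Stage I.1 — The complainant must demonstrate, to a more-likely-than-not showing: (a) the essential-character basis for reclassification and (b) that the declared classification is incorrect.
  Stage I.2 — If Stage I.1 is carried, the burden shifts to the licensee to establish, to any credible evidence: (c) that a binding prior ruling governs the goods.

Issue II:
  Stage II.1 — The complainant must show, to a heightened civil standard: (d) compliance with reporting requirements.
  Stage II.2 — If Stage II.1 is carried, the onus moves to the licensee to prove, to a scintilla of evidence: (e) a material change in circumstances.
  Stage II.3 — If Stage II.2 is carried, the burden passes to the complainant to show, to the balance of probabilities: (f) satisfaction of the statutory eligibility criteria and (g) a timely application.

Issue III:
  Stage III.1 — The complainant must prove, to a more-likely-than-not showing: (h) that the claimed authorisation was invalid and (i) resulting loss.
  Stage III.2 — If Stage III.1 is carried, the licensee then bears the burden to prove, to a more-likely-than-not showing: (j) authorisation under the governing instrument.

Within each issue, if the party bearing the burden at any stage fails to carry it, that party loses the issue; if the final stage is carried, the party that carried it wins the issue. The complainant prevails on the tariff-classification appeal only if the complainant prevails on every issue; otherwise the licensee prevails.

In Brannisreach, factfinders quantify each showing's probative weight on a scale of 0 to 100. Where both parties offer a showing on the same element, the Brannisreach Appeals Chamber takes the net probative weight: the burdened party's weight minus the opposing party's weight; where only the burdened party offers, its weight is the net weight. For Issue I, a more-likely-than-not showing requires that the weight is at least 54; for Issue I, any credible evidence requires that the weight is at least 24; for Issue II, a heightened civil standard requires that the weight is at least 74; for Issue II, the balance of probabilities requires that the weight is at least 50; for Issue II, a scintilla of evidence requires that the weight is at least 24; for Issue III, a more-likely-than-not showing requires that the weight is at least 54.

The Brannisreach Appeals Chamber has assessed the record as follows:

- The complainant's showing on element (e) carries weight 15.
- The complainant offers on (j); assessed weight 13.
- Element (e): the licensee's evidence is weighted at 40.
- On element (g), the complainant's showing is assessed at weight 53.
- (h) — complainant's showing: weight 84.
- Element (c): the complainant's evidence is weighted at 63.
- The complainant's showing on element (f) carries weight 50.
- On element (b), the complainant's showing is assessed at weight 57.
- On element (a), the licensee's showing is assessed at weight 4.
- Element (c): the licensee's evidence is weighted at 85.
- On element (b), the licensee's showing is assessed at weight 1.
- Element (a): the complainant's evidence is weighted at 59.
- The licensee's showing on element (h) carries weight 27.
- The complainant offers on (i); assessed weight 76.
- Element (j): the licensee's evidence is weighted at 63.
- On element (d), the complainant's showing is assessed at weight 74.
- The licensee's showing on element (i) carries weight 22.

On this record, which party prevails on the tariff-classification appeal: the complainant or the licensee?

— Issue I —
Stage I.1 — burden on complainant; standard: a more-likely-than-not showing (weight is at least 54).
    (a): 59 − 4 = 55 ≥ 54 [met]
    (b): 57 − 1 = 56 ≥ 54 [met]
  All elements met. The burden passes to the licensee.
Stage I.2 — burden on licensee; standard: any credible evidence (weight is at least 24).
    (c): 85 − 63 = 22 < 24 [not met]
  Not every element is met, so the licensee fails to carry Stage I.2.
The analysis ends at Stage I.2; the complainant prevails on this issue.
— Issue II —
Stage II.1 — burden on complainant; standard: a heightened civil standard (weight is at least 74).
    (d): 74 ≥ 74 [met]
  Stage II.1 is satisfied; the onus moves to the licensee.
Stage II.2 — burden on licensee; standard: a scintilla of evidence (weight is at least 24).
    (e): 40 − 15 = 25 ≥ 24 [met]
  Stage II.2 carried; the burden shifts to the complainant.
Stage II.3 — burden on complainant; standard: the balance of probabilities (weight is at least 50).
    (f): 50 ≥ 50 [met]
    (g): 53 ≥ 50 [met]
  The complainant carries the last stage.
All stages carried — the complainant prevails on this issue.
— Issue III —
At Stage III.1 the complainant must meet a more-likely-than-not showing (weight is at least 54): on (h) the weight is 84 less the opposing 27 gives net 57, ≥ 54, so (h) meets the standard; on (i) the weight is 76 less the opposing 22 gives net 54, ≥ 54, so (i) meets the standard.
  Stage III.1 is satisfied; the onus moves to the licensee.
At Stage III.2 the licensee must meet a more-likely-than-not showing (weight is at least 54): on (j) the weight is 63 less the opposing 13 gives net 50, < 54, so (j) does not meet the standard.
  Stage III.2 not carried; the licensee fails its burden.
The analysis ends at Stage III.2; the complainant prevails on this issue.
Per-issue: Issue I → complainant; Issue II → complainant; Issue III → complainant. The complainant must prevail on every issue; overall, the complainant prevails.

complainant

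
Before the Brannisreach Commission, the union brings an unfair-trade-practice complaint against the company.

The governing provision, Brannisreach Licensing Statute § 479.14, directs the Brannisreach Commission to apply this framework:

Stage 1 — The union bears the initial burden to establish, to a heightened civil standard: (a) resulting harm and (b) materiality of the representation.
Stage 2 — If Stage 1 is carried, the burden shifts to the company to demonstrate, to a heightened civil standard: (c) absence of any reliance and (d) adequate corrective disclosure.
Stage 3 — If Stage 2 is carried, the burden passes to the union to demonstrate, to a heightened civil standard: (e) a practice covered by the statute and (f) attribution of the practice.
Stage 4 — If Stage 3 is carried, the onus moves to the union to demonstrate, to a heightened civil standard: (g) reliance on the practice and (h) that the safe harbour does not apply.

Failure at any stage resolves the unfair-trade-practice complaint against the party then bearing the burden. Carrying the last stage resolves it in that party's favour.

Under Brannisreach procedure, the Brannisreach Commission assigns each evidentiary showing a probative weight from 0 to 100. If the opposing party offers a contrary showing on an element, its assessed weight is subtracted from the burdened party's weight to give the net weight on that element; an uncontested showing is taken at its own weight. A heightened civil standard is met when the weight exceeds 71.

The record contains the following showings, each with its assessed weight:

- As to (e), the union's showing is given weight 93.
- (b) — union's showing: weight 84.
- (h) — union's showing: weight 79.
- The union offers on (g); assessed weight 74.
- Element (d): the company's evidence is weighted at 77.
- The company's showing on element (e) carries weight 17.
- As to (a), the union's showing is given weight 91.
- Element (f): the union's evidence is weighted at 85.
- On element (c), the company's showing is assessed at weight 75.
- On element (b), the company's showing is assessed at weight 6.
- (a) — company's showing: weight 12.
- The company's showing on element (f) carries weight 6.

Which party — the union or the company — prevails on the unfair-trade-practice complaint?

union

At Stage 1 the union must meet a heightened civil standard (weight exceeds 71): on (a) the weight is 91 less the opposing 12 gives net 79, which does exceed 71, so (a) meets the standard; on (b) the weight is 84 less the opposing 6 gives net 78, > 71, so (b) meets the standard.
  Stage 1 is satisfied; the onus moves to the company.
At Stage 2 the company must meet a heightened civil standard (weight exceeds 71): on (c) the weight is 75, which does exceed 71, so (c) meets the standard; on (d) the weight is 77, which does exceed 71, so (d) meets the standard.
  The company carries Stage 2; the union now bears the burden.
At Stage 3 the union must meet a heightened civil standard (weight exceeds 71): on (e) the weight is 93 less the opposing 17 gives net 76, which does exceed 71, so (e) meets the standard; on (f) the weight is 85 less the opposing 6 gives net 79, which does exceed 71, so (f) meets the standard.
  Stage 3 carried; the burden remains with the union.
At Stage 4 the union must meet a heightened civil standard (weight exceeds 71): on (g) the weight is 74, > 71, so (g) meets the standard; on (h) the weight is 79, > 71, so (h) meets the standard.
  All elements met at the final stage.
All stages carried — the union prevails.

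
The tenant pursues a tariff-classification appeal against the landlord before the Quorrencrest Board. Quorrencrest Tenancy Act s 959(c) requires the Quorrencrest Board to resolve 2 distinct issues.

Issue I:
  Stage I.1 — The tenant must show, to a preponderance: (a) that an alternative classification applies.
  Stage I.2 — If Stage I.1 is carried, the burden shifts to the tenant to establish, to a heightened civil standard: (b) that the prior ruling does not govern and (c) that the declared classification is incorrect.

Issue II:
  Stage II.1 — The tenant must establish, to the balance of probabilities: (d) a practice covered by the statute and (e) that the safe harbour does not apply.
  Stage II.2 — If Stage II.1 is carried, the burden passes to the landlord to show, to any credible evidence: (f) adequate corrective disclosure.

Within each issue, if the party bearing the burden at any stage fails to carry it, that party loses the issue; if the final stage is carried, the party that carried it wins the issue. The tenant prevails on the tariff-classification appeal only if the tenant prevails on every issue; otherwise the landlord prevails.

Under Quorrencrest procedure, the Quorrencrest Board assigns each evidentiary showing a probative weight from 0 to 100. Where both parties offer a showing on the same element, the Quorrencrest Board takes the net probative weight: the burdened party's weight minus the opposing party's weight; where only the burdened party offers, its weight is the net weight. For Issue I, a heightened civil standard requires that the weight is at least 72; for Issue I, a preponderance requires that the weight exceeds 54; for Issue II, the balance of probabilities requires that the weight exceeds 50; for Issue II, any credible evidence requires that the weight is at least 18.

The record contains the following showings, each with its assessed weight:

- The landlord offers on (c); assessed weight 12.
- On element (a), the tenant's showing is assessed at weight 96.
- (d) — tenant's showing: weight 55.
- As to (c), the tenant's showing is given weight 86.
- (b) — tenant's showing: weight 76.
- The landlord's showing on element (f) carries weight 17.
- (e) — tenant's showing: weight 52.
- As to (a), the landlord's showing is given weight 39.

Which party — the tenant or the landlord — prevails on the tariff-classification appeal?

tenant

— Issue I —
At Stage I.1 the tenant must meet a preponderance (weight exceeds 54): on (a) the weight is 96 less the opposing 39 gives net 57, > 54, so (a) meets the standard.
  All elements met. The tenant retains the burden for Stage I.2.
At Stage I.2 the tenant must meet a heightened civil standard (weight is at least 72): on (b) the weight is 76, ≥ 72, so (b) meets the standard; on (c) the weight is 86 less the opposing 12 gives net 74, ≥ 72, so (c) meets the standard.
  All elements met at the final stage.
Every stage carried; the tenant prevails on this issue.
— Issue II —
Stage II.1 — burden on tenant; standard: the balance of probabilities (weight exceeds 50).
    (d): 55 > 50 [met]
    (e): 52 > 50 [met]
  Stage II.1 carried; the burden shifts to the landlord.
Stage II.2 — burden on landlord; standard: any credible evidence (weight is at least 18).
    (f): 17 < 18 [not met]
  The landlord does not carry Stage II.2.
So the tenant prevails on this issue.
Per-issue: Issue I → tenant; Issue II → tenant. The tenant must prevail on every issue; overall, the tenant prevails.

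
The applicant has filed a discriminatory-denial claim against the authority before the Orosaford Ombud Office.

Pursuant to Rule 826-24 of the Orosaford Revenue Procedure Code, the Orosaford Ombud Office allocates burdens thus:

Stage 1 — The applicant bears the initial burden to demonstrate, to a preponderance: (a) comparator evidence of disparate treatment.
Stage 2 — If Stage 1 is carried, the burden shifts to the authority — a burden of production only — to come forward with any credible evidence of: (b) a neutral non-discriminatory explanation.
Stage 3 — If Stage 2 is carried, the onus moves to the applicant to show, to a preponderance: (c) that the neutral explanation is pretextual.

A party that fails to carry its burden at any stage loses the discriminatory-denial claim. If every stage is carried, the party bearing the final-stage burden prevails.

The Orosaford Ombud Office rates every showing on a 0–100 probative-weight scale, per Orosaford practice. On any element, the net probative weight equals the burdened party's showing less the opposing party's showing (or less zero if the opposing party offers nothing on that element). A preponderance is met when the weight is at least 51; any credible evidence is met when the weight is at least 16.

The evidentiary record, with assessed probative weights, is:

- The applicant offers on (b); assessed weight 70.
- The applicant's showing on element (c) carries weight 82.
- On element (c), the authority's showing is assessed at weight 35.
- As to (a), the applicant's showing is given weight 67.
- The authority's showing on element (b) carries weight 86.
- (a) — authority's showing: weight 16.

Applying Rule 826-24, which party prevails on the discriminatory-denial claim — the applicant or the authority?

Stage 1 (applicant, a preponderance, weight is at least 51): (a) net 67−16=51 ≥ 51 — meets.
  The applicant carries Stage 1; the authority now bears the burden.
Stage 2 (authority, any credible evidence, weight is at least 16): (b) net 86−70=16 ≥ 16 — meets.
  Stage 2 is satisfied; the onus moves to the applicant.
Stage 3 (applicant, a preponderance, weight is at least 51): (c) net 82−35=47 < 51 — fails.
  Stage 3 not carried; the applicant fails its burden.
The analysis ends at Stage 3; the authority prevails.

authority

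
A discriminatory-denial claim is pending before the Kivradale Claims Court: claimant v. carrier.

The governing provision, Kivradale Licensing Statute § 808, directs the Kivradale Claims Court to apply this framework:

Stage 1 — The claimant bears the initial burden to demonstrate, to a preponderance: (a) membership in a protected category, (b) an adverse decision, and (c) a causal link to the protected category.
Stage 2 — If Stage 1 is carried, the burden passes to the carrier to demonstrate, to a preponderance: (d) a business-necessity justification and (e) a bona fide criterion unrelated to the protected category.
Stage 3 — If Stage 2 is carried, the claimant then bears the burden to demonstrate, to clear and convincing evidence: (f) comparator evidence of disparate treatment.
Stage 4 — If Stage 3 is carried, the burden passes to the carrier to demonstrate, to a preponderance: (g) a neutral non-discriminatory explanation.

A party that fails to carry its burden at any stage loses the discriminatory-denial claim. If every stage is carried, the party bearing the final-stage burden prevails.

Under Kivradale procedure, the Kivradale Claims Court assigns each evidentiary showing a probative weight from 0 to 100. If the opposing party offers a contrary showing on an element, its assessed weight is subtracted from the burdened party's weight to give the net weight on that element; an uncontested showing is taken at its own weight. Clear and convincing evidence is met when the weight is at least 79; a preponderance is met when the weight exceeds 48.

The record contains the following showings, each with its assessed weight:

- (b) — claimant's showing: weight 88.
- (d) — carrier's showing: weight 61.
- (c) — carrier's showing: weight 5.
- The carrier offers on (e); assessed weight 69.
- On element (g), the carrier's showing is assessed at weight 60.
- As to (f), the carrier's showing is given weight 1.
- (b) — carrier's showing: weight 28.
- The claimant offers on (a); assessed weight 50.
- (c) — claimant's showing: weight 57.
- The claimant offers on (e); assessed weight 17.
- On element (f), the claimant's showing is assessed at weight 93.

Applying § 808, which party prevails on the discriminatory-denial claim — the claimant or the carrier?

Stage 1 — burden on claimant; standard: a preponderance (weight exceeds 48).
    (a): 50 > 48 [met]
    (b): 88 − 28 = 60 > 48 [met]
    (c): 57 − 5 = 52 > 48 [met]
  All elements met. The burden passes to the carrier.
Stage 2 — burden on carrier; standard: a preponderance (weight exceeds 48).
    (d): 61 > 48 [met]
    (e): 69 − 17 = 52 > 48 [met]
  The carrier carries Stage 2; the claimant now bears the burden.
Stage 3 — burden on claimant; standard: clear and convincing evidence (weight is at least 79).
    (f): 93 − 1 = 92 ≥ 79 [met]
  The claimant carries Stage 3; the carrier now bears the burden.
Stage 4 — burden on carrier; standard: a preponderance (weight exceeds 48).
    (g): 60 > 48 [met]
  The carrier carries the last stage.
With every stage satisfied, the carrier prevails.

carrier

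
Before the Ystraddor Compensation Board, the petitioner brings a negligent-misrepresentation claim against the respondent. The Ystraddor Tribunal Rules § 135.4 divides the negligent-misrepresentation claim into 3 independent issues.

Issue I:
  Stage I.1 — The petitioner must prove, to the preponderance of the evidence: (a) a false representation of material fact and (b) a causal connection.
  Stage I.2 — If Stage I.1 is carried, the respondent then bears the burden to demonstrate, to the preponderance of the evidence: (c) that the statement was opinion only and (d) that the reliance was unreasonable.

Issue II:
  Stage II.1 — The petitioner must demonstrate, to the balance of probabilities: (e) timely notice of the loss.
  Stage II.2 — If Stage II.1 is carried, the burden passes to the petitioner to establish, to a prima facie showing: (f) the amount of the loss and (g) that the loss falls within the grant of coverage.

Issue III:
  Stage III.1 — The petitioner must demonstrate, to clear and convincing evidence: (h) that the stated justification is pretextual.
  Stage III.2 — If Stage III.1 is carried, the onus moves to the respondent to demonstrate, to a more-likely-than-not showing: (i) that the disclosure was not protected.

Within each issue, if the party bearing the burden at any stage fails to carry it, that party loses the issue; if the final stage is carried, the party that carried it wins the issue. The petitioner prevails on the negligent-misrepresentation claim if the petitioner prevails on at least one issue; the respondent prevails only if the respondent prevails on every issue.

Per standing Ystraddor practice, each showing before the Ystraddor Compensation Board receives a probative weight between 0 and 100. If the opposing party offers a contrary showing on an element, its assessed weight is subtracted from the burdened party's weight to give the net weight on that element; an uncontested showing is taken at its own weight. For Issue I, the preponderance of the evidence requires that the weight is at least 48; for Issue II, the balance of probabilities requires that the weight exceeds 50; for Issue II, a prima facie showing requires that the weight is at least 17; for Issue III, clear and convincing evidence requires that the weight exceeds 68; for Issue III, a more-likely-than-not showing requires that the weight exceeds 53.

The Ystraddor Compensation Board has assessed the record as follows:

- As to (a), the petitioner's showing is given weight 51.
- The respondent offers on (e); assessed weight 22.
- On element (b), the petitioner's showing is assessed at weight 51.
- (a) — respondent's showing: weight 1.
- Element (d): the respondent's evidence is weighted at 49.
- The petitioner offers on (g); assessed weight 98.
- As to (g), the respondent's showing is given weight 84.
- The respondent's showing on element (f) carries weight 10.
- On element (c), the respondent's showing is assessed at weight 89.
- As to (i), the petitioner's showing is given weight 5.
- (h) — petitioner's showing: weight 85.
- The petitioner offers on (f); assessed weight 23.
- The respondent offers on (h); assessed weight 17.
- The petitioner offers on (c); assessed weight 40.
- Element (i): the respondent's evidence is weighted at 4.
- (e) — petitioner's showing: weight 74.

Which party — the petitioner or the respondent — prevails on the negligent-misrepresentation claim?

— Issue I —
Stage I.1 — burden on petitioner; standard: the preponderance of the evidence (weight is at least 48).
    (a): 51 − 1 = 50 ≥ 48 [met]
    (b): 51 ≥ 48 [met]
  All elements met. The burden passes to the respondent.
Stage I.2 — burden on respondent; standard: the preponderance of the evidence (weight is at least 48).
    (c): 89 − 40 = 49 ≥ 48 [met]
    (d): 49 ≥ 48 [met]
  All elements met at the final stage.
All stages carried — the respondent prevails on this issue.
— Issue II —
Stage II.1 (petitioner, the balance of probabilities, weight exceeds 50): (e) net 74−22=52 > 50 — meets.
  Stage II.1 is satisfied; the petitioner continues to bear the burden.
Stage II.2 (petitioner, a prima facie showing, weight is at least 17): (f) net 23−10=13 < 17 — fails; (g) net 98−84=14 < 17 — fails.
  Stage II.2 not carried; the petitioner fails its burden.
So the respondent prevails on this issue.
— Issue III —
At Stage III.1 the petitioner must meet clear and convincing evidence (weight exceeds 68): on (h) the weight is 85 less the opposing 17 gives net 68, ≤ 68, so (h) does not meet the standard.
  The petitioner does not carry Stage III.1.
The respondent prevails on this issue.
Per-issue: Issue I → respondent; Issue II → respondent; Issue III → respondent. The petitioner must prevail on at least one issue; overall, the respondent prevails.

respondent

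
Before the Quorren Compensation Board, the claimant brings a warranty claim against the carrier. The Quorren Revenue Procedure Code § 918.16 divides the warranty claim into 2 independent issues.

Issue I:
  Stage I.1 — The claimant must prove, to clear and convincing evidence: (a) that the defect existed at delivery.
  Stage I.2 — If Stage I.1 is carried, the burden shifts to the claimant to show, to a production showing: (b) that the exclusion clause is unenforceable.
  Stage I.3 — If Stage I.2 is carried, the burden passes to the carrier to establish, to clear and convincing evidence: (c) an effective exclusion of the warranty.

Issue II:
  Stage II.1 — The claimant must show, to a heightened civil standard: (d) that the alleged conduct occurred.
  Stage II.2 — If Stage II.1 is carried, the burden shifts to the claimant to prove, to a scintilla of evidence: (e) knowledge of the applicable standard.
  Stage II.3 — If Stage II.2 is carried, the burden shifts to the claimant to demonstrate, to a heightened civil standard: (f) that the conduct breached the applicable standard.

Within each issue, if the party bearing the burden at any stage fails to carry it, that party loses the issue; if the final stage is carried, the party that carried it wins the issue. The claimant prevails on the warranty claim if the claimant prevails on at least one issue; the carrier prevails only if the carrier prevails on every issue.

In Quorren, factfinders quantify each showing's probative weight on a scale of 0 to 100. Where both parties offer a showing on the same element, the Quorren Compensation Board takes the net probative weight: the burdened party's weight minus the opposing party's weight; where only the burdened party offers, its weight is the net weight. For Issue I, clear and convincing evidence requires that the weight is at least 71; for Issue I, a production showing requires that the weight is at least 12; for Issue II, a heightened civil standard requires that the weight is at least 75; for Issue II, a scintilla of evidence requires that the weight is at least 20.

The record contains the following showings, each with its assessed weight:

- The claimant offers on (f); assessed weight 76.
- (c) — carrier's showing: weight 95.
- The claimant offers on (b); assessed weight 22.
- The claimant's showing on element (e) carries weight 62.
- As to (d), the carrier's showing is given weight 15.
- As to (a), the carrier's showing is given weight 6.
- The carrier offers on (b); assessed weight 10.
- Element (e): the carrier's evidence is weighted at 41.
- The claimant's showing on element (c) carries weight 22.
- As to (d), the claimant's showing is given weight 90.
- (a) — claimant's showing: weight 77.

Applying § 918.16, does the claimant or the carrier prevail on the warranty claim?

claimant

— Issue I —
Stage I.1 (claimant, clear and convincing evidence, weight is at least 71): (a) net 77−6=71 ≥ 71 — meets.
  Stage I.1 carried; the burden remains with the claimant.
Stage I.2 (claimant, a production showing, weight is at least 12): (b) net 22−10=12 ≥ 12 — meets.
  Stage I.2 carried; the burden shifts to the carrier.
Stage I.3 (carrier, clear and convincing evidence, weight is at least 71): (c) net 95−22=73 ≥ 71 — meets.
  The carrier carries the last stage.
Every stage carried; the carrier prevails on this issue.
— Issue II —
Stage II.1 — burden on claimant; standard: a heightened civil standard (weight is at least 75).
    (d): 90 − 15 = 75 ≥ 75 [met]
  Stage II.1 carried; the burden remains with the claimant.
Stage II.2 — burden on claimant; standard: a scintilla of evidence (weight is at least 20).
    (e): 62 − 41 = 21 ≥ 20 [met]
  Stage II.2 carried; the burden remains with the claimant.
Stage II.3 — burden on claimant; standard: a heightened civil standard (weight is at least 75).
    (f): 76 ≥ 75 [met]
  The claimant carries the last stage.
Every stage carried; the claimant prevails on this issue.
Per-issue: Issue I → carrier; Issue II → claimant. The claimant must prevail on at least one issue; overall, the claimant prevails.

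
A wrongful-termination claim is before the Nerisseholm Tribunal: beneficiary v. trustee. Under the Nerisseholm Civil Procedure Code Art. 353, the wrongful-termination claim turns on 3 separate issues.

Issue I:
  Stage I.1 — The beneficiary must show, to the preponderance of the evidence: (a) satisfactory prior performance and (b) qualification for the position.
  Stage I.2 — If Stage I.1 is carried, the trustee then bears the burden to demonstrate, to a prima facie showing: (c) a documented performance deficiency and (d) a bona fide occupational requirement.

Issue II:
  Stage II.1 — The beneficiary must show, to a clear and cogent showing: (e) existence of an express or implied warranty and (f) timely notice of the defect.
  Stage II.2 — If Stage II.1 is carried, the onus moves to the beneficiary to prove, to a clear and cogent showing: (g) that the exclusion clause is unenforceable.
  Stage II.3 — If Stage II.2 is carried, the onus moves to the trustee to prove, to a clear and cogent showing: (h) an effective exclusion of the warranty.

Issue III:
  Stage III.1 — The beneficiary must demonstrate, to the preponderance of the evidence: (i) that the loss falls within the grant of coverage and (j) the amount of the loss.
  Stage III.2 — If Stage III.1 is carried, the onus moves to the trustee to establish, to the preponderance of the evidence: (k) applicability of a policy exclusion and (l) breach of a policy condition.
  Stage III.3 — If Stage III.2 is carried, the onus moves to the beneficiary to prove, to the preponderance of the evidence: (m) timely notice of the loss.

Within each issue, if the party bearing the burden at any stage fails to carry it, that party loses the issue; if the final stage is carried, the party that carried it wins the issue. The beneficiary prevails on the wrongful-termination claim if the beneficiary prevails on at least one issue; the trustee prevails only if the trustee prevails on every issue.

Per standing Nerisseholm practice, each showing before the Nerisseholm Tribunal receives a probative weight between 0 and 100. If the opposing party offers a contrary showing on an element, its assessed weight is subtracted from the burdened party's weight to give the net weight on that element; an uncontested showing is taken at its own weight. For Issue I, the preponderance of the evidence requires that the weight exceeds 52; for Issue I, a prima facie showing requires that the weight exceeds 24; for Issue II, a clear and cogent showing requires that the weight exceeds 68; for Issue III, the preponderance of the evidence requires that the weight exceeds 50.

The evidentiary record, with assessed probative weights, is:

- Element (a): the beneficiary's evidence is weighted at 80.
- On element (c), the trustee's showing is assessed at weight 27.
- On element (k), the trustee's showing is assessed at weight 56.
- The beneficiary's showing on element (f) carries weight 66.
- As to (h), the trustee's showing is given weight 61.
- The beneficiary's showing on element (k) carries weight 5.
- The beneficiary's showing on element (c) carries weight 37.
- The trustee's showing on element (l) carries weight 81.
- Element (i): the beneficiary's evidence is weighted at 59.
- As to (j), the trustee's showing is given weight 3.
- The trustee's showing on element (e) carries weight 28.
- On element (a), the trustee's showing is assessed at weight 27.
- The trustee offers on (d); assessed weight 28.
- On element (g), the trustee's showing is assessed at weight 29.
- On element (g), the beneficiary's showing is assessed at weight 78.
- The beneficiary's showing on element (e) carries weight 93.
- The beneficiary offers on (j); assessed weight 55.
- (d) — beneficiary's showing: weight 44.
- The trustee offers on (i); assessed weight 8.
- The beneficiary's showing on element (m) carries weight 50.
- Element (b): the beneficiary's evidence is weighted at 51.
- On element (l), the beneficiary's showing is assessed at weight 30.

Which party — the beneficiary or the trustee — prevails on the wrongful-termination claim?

— Issue I —
At Stage I.1 the beneficiary must meet the preponderance of the evidence (weight exceeds 52): on (a) the weight is 80 less the opposing 27 gives net 53, > 52, so (a) meets the standard; on (b) the weight is 51, which does not exceed 52, so (b) does not meet the standard.
  Stage I.1 not carried; the beneficiary fails its burden.
The trustee prevails on this issue.
— Issue II —
Stage II.1 — burden on beneficiary; standard: a clear and cogent showing (weight exceeds 68).
    (e): 93 − 28 = 65 ≤ 68 [not met]
    (f): 66 ≤ 68 [not met]
  Not every element is met, so the beneficiary fails to carry Stage II.1.
So the trustee prevails on this issue.
— Issue III —
Stage III.1 — burden on beneficiary; standard: the preponderance of the evidence (weight exceeds 50).
    (i): 59 − 8 = 51 > 50 [met]
    (j): 55 − 3 = 52 > 50 [met]
  The beneficiary carries Stage III.1; the trustee now bears the burden.
Stage III.2 — burden on trustee; standard: the preponderance of the evidence (weight exceeds 50).
    (k): 56 − 5 = 51 > 50 [met]
    (l): 81 − 30 = 51 > 50 [met]
  All elements met. The burden passes to the beneficiary.
Stage III.3 — burden on beneficiary; standard: the preponderance of the evidence (weight exceeds 50).
    (m): 50 ≤ 50 [not met]
  Stage III.3 not carried; the beneficiary fails its burden.
So the trustee prevails on this issue.
Per-issue: Issue I → trustee; Issue II → trustee; Issue III → trustee. The beneficiary must prevail on at least one issue; overall, the trustee prevails.

trustee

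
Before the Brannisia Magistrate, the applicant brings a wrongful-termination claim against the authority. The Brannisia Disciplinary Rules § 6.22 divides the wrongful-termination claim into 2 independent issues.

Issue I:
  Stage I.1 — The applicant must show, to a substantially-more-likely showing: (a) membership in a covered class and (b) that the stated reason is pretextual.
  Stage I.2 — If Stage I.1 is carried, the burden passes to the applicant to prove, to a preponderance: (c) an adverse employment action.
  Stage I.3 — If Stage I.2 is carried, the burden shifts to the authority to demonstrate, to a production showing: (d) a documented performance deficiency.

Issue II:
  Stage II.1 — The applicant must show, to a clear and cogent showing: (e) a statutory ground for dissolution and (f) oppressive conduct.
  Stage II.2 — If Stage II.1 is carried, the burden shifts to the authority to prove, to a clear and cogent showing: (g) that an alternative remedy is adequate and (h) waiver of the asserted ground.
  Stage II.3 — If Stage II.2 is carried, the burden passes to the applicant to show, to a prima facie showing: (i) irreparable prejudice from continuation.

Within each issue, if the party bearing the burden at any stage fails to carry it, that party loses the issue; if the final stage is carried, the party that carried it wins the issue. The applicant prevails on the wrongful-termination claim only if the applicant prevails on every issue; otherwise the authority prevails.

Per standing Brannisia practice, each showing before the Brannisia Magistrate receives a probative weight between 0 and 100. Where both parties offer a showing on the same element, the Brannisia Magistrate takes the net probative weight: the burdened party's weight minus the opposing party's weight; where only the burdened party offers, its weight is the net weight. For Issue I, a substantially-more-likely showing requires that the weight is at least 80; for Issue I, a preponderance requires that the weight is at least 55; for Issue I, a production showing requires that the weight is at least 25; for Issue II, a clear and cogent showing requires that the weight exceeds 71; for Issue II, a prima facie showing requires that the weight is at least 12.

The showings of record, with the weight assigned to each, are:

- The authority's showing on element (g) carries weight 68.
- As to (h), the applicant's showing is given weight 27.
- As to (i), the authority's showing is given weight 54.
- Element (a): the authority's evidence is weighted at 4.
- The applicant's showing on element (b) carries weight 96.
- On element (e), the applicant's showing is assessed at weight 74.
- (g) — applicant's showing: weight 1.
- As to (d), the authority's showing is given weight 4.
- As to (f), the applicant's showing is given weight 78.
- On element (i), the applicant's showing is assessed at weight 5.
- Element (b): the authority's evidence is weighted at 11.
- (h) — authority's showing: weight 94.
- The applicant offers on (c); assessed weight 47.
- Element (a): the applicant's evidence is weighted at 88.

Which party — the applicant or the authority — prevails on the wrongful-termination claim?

— Issue I —
Stage I.1 — burden on applicant; standard: a substantially-more-likely showing (weight is at least 80).
    (a): 88 − 4 = 84 ≥ 80 [met]
    (b): 96 − 11 = 85 ≥ 80 [met]
  Stage I.1 is satisfied; the applicant continues to bear the burden.
Stage I.2 — burden on applicant; standard: a preponderance (weight is at least 55).
    (c): 47 < 55 [not met]
  The applicant does not carry Stage I.2.
So the authority prevails on this issue.
— Issue II —
At Stage II.1 the applicant must meet a clear and cogent showing (weight exceeds 71): on (e) the weight is 74, > 71, so (e) meets the standard; on (f) the weight is 78, which does exceed 71, so (f) meets the standard.
  Stage II.1 carried; the burden shifts to the authority.
At Stage II.2 the authority must meet a clear and cogent showing (weight exceeds 71): on (g) the weight is 68 less the opposing 1 gives net 67, ≤ 71, so (g) does not meet the standard; on (h) the weight is 94 less the opposing 27 gives net 67, ≤ 71, so (h) does not meet the standard.
  Stage II.2 not carried; the authority fails its burden.
The analysis ends at Stage II.2; the applicant prevails on this issue.
Per-issue: Issue I → authority; Issue II → applicant. The applicant must prevail on every issue; overall, the authority prevails.

authority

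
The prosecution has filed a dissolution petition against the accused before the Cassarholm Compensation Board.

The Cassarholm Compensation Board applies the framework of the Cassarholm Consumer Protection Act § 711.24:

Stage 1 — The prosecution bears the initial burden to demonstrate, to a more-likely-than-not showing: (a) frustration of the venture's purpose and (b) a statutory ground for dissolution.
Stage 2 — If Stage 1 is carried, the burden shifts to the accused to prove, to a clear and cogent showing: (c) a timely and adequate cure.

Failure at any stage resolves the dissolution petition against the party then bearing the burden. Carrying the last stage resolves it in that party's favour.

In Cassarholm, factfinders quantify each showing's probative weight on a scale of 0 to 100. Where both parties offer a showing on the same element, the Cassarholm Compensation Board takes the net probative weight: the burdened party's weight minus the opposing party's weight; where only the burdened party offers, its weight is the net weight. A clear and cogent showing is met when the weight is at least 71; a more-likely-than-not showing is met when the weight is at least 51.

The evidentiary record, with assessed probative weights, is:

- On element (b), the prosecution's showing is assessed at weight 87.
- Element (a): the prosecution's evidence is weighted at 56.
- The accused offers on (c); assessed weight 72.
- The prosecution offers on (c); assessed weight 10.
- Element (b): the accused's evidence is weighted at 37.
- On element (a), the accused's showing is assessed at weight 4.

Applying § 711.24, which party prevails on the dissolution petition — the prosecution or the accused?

Stage 1 (prosecution, a more-likely-than-not showing, weight is at least 51): (a) net 56−4=52 ≥ 51 — meets; (b) net 87−37=50 < 51 — fails.
  Not every element is met, so the prosecution fails to carry Stage 1.
The analysis ends at Stage 1; the accused prevails.

accused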